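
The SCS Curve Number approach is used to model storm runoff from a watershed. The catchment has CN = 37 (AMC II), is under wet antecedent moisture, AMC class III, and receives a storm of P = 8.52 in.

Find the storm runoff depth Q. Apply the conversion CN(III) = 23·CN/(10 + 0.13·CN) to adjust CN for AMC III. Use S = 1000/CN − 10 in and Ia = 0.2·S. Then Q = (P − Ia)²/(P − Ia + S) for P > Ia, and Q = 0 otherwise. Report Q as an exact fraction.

Wet (AMC III): CN(III) = 23·37/(10 + 0.13·37) = 851/(1481/100) = 85100/1481 ≈ 57.461
Max retention: S = 1000/(85100/1481) − 10 = 6300/851 in (≈ 7.403 in)
Ia = 0.2S: 0.2·7.403 = 1.481 in (exactly 1260/851)
Excess rainfall: 8.520 − 1.481 = 7.039 in; P > Ia so Q > 0
Runoff Q = (P−Ia)²/(P−Ia+S) = (7.039)²/(7.039+7.403) = 7476318723/2179006775 ≈ 3.431 in

Q = 7476318723/2179006775 in ≈ 3.431 in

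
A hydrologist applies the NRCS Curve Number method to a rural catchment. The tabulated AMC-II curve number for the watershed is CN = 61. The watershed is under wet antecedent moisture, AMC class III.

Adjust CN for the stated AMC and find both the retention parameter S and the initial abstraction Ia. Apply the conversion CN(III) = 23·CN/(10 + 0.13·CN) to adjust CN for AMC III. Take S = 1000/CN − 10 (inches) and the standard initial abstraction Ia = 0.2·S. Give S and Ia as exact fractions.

S = 3900/1403 in ≈ 2.780 in; Ia = 780/1403 in ≈ 0.556 in

Adjust CN=61 to AMC III: 23·61/(10 + 0.13·61) → 1403 ÷ (1793/100) = 140300/1793 ≈ 78.249
Max retention: S = 1000/(140300/1793) − 10 = 3900/1403 in (≈ 2.780 in)
Initial abstraction Ia = S/5 = (3900/1403)/5 = 780/1403 ≈ 0.556 in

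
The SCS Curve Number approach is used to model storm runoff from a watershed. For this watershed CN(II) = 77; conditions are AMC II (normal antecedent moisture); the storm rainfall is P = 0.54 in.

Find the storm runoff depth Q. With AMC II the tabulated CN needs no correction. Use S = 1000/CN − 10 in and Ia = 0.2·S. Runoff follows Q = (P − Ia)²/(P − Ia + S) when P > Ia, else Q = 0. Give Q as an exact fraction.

Average conditions: CN = 77 (no AMC adjustment).
S = 1000/77 − 10 = 230/77 in ≈ 2.987 in
Ia = 0.2S: 0.2·2.987 = 0.597 in (exactly 46/77)
P = 0.540 ≤ Ia = 0.597 in: entire storm abstracted, Q = 0.

Q = 0 in ≈ 0.000 in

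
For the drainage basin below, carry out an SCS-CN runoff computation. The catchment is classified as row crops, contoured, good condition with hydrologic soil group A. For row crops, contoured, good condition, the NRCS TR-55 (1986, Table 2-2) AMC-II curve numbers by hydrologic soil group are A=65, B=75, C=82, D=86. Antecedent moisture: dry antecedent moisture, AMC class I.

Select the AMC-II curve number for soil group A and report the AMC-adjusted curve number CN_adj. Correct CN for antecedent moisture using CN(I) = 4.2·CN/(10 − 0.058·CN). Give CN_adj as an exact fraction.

CN_adj = 3900/89 ≈ 43.820

NRCS table: row crops, contoured, good condition, soil group A → CN(II) = 65
Adjust CN=65 to AMC I: 4.2·65/(10 − 0.058·65) → 273 ÷ (623/100) = 3900/89 ≈ 43.820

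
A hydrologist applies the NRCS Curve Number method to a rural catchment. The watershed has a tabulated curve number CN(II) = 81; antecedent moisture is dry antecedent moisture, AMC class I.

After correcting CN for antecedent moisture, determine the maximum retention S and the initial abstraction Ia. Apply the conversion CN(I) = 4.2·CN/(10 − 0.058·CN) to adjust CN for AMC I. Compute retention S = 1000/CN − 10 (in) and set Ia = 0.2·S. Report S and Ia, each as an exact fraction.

CN(I) from CN(II)=81: (4.2·81)/(10 − 0.058·81) = 170100/2651 ≈ 64.164
Max retention: S = 1000/(170100/2651) − 10 = 9500/1701 in (≈ 5.585 in)
Initial abstraction Ia = S/5 = (9500/1701)/5 = 1900/1701 ≈ 1.117 in

S = 9500/1701 in ≈ 5.585 in; Ia = 1900/1701 in ≈ 1.117 in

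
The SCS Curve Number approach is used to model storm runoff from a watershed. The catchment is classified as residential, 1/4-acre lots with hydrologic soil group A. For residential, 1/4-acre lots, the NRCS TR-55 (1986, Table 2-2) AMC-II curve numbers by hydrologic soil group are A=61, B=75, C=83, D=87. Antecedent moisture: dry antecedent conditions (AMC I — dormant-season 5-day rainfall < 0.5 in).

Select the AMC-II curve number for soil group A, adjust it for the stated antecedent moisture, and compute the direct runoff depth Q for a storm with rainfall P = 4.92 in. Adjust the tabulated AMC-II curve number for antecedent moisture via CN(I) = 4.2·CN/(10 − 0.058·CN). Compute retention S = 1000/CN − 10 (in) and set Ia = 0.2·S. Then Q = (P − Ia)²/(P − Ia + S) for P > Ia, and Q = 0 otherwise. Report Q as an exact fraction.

Q = 400840441/1948411675 in ≈ 0.206 in

NRCS table: residential, 1/4-acre lots, soil group A → CN(II) = 61
Adjust CN=61 to AMC I: 4.2·61/(10 − 0.058·61) → (1281/5) ÷ (3231/500) = 42700/1077 ≈ 39.647
Max retention: S = 1000/(42700/1077) − 10 = 6500/427 in (≈ 15.222 in)
Ia = 0.2S: 0.2·15.222 = 3.044 in (exactly 1300/427)
Since P=4.920 > Ia=3.044: effective rainfall P−Ia = 20021/10675 in
Runoff Q = (P−Ia)²/(P−Ia+S) = (1.876)²/(1.876+15.222) = 400840441/1948411675 ≈ 0.206 in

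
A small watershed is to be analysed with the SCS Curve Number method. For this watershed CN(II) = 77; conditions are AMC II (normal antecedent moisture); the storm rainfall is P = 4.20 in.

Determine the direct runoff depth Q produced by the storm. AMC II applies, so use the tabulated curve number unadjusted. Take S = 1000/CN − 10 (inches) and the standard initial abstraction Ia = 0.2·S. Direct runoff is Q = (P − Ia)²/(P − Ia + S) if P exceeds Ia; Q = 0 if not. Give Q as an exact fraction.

Average conditions: CN = 77 (no AMC adjustment).
Retention S: 1000/CN − 10 with CN=77.000 → S = 230/77 ≈ 2.987 in
Ia = 0.2S: 0.2·2.987 = 0.597 in (exactly 46/77)
P − Ia = 4.200 − 0.597 = 1387/385 ≈ 3.603 in (> 0, runoff occurs)
Runoff Q = (P−Ia)²/(P−Ia+S) = (3.603)²/(3.603+2.987) = 1923769/976745 ≈ 1.970 in

Q = 1923769/976745 in ≈ 1.970 in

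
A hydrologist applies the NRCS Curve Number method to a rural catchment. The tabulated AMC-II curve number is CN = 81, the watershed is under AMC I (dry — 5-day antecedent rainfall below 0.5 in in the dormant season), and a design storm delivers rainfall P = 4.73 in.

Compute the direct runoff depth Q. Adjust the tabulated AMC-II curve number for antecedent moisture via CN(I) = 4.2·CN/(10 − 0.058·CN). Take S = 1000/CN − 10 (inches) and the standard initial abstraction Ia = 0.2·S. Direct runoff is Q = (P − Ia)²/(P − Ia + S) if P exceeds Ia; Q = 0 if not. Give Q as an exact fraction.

CN(I) from CN(II)=81: (4.2·81)/(10 − 0.058·81) = 170100/2651 ≈ 64.164
Max retention: S = 1000/(170100/2651) − 10 = 9500/1701 in (≈ 5.585 in)
Ia = 0.2S: 0.2·5.585 = 1.117 in (exactly 1900/1701)
Since P=4.730 > Ia=1.117: effective rainfall P−Ia = 614573/170100 in
Q: (614573/170100)² ÷ (1564573/170100) = 377699972329/266133867300 in (≈ 1.419 in)

Q = 377699972329/266133867300 in ≈ 1.419 in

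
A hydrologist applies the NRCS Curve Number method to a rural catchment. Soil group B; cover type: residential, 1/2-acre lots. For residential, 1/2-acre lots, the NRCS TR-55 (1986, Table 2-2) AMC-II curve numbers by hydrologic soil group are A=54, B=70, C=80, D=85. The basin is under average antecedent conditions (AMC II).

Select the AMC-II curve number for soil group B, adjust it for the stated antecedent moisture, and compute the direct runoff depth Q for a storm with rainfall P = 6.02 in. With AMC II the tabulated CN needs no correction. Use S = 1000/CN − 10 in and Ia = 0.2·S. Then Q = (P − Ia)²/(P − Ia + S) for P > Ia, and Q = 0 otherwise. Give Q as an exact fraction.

NRCS table: residential, 1/2-acre lots, soil group B → CN(II) = 70
Average conditions: CN = 70 (no AMC adjustment).
S = 1000/70 − 10 = 30/7 in ≈ 4.286 in
Ia = 0.2S: 0.2·4.286 = 0.857 in (exactly 6/7)
P − Ia = 6.020 − 0.857 = 1807/350 ≈ 5.163 in (> 0, runoff occurs)
Q: (1807/350)² ÷ (3307/350) = 3265249/1157450 in (≈ 2.821 in)

Q = 3265249/1157450 in ≈ 2.821 in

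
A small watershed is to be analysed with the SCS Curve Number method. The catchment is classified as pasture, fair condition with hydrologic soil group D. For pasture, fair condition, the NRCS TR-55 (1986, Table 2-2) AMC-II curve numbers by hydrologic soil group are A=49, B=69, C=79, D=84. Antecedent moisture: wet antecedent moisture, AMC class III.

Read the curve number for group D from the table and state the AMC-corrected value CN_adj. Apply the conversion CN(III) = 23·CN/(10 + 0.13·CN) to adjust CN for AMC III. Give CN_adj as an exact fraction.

CN_adj = 48300/523 ≈ 92.352

NRCS table: pasture, fair condition, soil group D → CN(II) = 84
Adjust CN=84 to AMC III: 23·84/(10 + 0.13·84) → 1932 ÷ (523/25) = 48300/523 ≈ 92.352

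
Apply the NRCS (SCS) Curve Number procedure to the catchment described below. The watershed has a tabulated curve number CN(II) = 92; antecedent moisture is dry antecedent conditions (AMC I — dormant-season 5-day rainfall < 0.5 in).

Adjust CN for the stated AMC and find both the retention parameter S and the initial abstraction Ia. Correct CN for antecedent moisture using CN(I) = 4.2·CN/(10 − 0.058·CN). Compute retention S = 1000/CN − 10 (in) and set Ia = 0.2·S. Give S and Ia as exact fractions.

CN(I) from CN(II)=92: (4.2·92)/(10 − 0.058·92) = 48300/583 ≈ 82.847
Max retention: S = 1000/(48300/583) − 10 = 1000/483 in (≈ 2.070 in)
Ia = 0.2·(1000/483) = 200/483 in ≈ 0.414 in

S = 1000/483 in ≈ 2.070 in; Ia = 200/483 in ≈ 0.414 in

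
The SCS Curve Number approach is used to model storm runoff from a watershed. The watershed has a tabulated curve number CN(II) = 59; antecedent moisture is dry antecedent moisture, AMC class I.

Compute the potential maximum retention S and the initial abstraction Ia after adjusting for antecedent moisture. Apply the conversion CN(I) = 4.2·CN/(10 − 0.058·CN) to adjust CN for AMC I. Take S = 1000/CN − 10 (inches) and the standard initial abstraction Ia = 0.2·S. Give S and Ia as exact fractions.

Adjust CN=59 to AMC I: 4.2·59/(10 − 0.058·59) → (1239/5) ÷ (3289/500) = 123900/3289 ≈ 37.671
Max retention: S = 1000/(123900/3289) − 10 = 20500/1239 in (≈ 16.546 in)
Initial abstraction Ia = S/5 = (20500/1239)/5 = 4100/1239 ≈ 3.309 in

S = 20500/1239 in ≈ 16.546 in; Ia = 4100/1239 in ≈ 3.309 in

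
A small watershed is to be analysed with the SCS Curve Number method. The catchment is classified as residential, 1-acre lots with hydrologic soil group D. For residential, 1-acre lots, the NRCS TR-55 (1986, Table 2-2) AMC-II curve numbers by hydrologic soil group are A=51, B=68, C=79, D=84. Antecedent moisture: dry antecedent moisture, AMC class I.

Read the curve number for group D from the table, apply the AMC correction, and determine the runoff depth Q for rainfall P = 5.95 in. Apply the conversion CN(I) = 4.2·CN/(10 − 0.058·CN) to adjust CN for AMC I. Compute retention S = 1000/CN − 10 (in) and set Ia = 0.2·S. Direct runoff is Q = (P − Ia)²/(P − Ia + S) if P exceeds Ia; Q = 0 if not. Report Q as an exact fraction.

NRCS table: residential, 1-acre lots, soil group D → CN(II) = 84
Adjust CN=84 to AMC I: 4.2·84/(10 − 0.058·84) → (1764/5) ÷ (641/125) = 44100/641 ≈ 68.799
S = 1000/(44100/641) − 10 = 2000/441 in ≈ 4.535 in
Ia = 0.2S: 0.2·4.535 = 0.907 in (exactly 400/441)
P − Ia = 5.950 − 0.907 = 44479/8820 ≈ 5.043 in (> 0, runoff occurs)
Q: (44479/8820)² ÷ (84479/8820) = 1978381441/745104780 in (≈ 2.655 in)

Q = 1978381441/745104780 in ≈ 2.655 in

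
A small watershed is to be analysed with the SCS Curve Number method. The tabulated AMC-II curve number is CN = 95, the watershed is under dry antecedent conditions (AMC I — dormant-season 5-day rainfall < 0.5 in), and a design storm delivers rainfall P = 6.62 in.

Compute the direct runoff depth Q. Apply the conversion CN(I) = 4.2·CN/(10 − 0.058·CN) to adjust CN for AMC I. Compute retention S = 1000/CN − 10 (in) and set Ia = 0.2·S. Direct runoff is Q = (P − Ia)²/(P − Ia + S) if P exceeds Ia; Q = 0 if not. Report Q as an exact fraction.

Q = 16146530761/3033776550 in ≈ 5.322 in

Adjust CN=95 to AMC I: 4.2·95/(10 − 0.058·95) → 399 ÷ (449/100) = 39900/449 ≈ 88.864
S = 1000/(39900/449) − 10 = 500/399 in ≈ 1.253 in
Ia = 0.2S: 0.2·1.253 = 0.251 in (exactly 100/399)
Since P=6.620 > Ia=0.251: effective rainfall P−Ia = 127069/19950 in
Q = (127069/19950)²/((127069/19950) + 500/399) = (16146530761/398002500)/(152069/19950) = 16146530761/3033776550 in ≈ 5.322 in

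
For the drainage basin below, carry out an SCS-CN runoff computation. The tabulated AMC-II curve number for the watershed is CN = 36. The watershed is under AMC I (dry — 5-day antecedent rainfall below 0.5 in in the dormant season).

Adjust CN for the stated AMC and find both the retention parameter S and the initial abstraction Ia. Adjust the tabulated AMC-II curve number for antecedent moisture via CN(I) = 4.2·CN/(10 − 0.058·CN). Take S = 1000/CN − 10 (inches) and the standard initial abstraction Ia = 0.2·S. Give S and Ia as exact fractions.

Dry (AMC I): CN(I) = 4.2·36/(10 − 0.058·36) = (756/5)/(989/125) = 18900/989 ≈ 19.110
Max retention: S = 1000/(18900/989) − 10 = 8000/189 in (≈ 42.328 in)
Ia = 0.2·(8000/189) = 1600/189 in ≈ 8.466 in

S = 8000/189 in ≈ 42.328 in; Ia = 1600/189 in ≈ 8.466 in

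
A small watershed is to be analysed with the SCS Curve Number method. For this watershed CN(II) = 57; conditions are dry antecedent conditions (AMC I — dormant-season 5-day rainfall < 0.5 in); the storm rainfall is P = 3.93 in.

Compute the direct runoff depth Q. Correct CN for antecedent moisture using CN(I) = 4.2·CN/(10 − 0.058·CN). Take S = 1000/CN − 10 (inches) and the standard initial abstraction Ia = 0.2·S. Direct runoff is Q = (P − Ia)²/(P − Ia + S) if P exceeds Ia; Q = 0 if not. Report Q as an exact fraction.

CN(I) from CN(II)=57: (4.2·57)/(10 − 0.058·57) = 119700/3347 ≈ 35.763
Max retention: S = 1000/(119700/3347) − 10 = 21500/1197 in (≈ 17.962 in)
Ia = 0.2·(21500/1197) = 4300/1197 in ≈ 3.592 in
Since P=3.930 > Ia=3.592: effective rainfall P−Ia = 40421/119700 in
Q: (40421/119700)² ÷ (2190421/119700) = 1633857241/262193393700 in (≈ 0.006 in)

Q = 1633857241/262193393700 in ≈ 0.006 in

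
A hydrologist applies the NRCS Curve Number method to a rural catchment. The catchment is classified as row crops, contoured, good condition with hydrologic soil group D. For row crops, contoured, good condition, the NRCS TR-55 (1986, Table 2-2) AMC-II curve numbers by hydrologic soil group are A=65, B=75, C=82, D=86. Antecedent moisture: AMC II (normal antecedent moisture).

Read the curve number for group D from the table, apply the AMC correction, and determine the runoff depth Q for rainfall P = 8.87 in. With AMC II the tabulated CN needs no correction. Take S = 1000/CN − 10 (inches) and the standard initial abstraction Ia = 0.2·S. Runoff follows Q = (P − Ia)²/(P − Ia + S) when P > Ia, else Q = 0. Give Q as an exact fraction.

NRCS table: row crops, contoured, good condition, soil group D → CN(II) = 86
CN(II) = 86; AMC II needs no correction.
Max retention: S = 1000/86 − 10 = 70/43 in (≈ 1.628 in)
Ia = 0.2·(70/43) = 14/43 in ≈ 0.326 in
Since P=8.870 > Ia=0.326: effective rainfall P−Ia = 36741/4300 in
Runoff Q = (P−Ia)²/(P−Ia+S) = (8.544)²/(8.544+1.628) = 1349901081/188086300 ≈ 7.177 in

Q = 1349901081/188086300 in ≈ 7.177 in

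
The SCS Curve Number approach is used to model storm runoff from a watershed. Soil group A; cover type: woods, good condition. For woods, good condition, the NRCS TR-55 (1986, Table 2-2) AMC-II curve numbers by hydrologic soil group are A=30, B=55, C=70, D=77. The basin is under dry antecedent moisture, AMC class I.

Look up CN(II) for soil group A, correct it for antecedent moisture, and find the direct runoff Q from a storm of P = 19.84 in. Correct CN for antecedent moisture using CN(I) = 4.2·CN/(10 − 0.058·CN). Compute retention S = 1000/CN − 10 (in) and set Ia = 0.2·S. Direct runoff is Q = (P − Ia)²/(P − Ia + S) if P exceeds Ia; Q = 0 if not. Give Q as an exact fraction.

Q = 241081/203400 in ≈ 1.185 in

NRCS table: woods, good condition, soil group A → CN(II) = 30
Dry (AMC I): CN(I) = 4.2·30/(10 − 0.058·30) = 126/(413/50) = 900/59 ≈ 15.254
S = 1000/(900/59) − 10 = 500/9 in ≈ 55.556 in
Ia = 0.2·(500/9) = 100/9 in ≈ 11.111 in
Excess rainfall: 19.840 − 11.111 = 8.729 in; P > Ia so Q > 0
Q: (1964/225)² ÷ (14464/225) = 241081/203400 in (≈ 1.185 in)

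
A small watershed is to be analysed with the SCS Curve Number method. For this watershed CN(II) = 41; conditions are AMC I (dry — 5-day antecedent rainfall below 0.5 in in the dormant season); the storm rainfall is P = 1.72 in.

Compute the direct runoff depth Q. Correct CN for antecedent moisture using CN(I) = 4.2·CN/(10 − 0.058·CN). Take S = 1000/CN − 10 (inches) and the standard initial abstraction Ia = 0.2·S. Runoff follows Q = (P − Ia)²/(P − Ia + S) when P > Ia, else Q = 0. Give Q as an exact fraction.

CN(I) from CN(II)=41: (4.2·41)/(10 − 0.058·41) = 86100/3811 ≈ 22.592
S = 1000/(86100/3811) − 10 = 29500/861 in ≈ 34.262 in
Initial abstraction Ia = S/5 = (29500/861)/5 = 5900/861 ≈ 6.852 in
P = 1.720 ≤ Ia = 6.852 in: entire storm abstracted, Q = 0.

Q = 0 in ≈ 0.000 in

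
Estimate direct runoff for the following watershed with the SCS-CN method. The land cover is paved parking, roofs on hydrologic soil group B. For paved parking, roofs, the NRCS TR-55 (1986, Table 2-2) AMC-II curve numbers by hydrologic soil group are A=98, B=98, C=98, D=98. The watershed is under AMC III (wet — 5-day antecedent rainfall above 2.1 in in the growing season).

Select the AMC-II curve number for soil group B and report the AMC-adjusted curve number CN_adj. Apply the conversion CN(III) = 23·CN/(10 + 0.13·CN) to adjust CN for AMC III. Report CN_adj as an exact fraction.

NRCS table: paved parking, roofs, soil group B → CN(II) = 98
CN(III) from CN(II)=98: (23·98)/(10 + 0.13·98) = 112700/1137 ≈ 99.120

CN_adj = 112700/1137 ≈ 99.120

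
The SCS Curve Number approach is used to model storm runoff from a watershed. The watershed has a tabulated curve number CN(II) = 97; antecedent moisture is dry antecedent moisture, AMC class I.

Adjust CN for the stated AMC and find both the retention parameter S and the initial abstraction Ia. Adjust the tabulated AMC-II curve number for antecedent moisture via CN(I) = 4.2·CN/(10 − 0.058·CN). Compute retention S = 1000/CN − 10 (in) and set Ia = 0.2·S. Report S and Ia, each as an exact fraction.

S = 500/679 in ≈ 0.736 in; Ia = 100/679 in ≈ 0.147 in

Dry (AMC I): CN(I) = 4.2·97/(10 − 0.058·97) = (2037/5)/(2187/500) = 67900/729 ≈ 93.141
Max retention: S = 1000/(67900/729) − 10 = 500/679 in (≈ 0.736 in)
Ia = 0.2·(500/679) = 100/679 in ≈ 0.147 in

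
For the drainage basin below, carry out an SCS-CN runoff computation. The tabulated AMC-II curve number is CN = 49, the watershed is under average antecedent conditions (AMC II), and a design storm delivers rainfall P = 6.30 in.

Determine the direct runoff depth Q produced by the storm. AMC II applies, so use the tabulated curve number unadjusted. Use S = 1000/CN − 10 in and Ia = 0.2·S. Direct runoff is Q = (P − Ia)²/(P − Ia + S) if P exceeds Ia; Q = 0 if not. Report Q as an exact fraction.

CN(II) = 49; AMC II needs no correction.
Max retention: S = 1000/49 − 10 = 510/49 in (≈ 10.408 in)
Initial abstraction Ia = S/5 = (510/49)/5 = 102/49 ≈ 2.082 in
Excess rainfall: 6.300 − 2.082 = 4.218 in; P > Ia so Q > 0
Runoff Q = (P−Ia)²/(P−Ia+S) = (4.218)²/(4.218+10.408) = 1424163/1170610 ≈ 1.217 in

Q = 1424163/1170610 in ≈ 1.217 in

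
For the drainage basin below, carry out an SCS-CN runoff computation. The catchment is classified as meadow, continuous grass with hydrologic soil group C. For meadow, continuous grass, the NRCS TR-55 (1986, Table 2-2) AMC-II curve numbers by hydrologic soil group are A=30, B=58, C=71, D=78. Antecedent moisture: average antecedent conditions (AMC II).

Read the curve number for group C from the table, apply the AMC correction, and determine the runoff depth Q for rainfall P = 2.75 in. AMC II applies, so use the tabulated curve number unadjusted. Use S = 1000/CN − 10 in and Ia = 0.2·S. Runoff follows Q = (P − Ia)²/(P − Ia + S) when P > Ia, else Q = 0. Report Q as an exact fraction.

NRCS table: meadow, continuous grass, soil group C → CN(II) = 71
CN(II) = 71; AMC II needs no correction.
Max retention: S = 1000/71 − 10 = 290/71 in (≈ 4.085 in)
Ia = 0.2·(290/71) = 58/71 in ≈ 0.817 in
Excess rainfall: 2.750 − 0.817 = 1.933 in; P > Ia so Q > 0
Q: (549/284)² ÷ (1709/284) = 301401/485356 in (≈ 0.621 in)

Q = 301401/485356 in ≈ 0.621 in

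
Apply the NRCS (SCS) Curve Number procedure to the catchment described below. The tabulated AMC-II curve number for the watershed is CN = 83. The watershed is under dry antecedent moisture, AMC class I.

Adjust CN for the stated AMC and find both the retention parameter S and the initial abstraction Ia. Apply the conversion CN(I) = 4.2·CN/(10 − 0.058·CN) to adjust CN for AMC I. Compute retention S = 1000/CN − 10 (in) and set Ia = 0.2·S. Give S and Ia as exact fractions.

S = 8500/1743 in ≈ 4.877 in; Ia = 1700/1743 in ≈ 0.975 in

CN(I) from CN(II)=83: (4.2·83)/(10 − 0.058·83) = 174300/2593 ≈ 67.219
Max retention: S = 1000/(174300/2593) − 10 = 8500/1743 in (≈ 4.877 in)
Initial abstraction Ia = S/5 = (8500/1743)/5 = 1700/1743 ≈ 0.975 in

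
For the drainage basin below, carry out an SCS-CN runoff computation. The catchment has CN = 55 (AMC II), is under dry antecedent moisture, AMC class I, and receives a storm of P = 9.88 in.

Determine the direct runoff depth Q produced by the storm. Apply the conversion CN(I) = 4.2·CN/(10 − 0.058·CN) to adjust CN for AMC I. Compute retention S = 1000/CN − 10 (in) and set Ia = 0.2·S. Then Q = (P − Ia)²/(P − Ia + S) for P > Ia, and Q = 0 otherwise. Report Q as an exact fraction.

CN(I) from CN(II)=55: (4.2·55)/(10 − 0.058·55) = 7700/227 ≈ 33.921
Retention S: 1000/CN − 10 with CN=33.921 → S = 1500/77 ≈ 19.481 in
Initial abstraction Ia = S/5 = (1500/77)/5 = 300/77 ≈ 3.896 in
Excess rainfall: 9.880 − 3.896 = 5.984 in; P > Ia so Q > 0
Q: (11519/1925)² ÷ (49019/1925) = 132687361/94361575 in (≈ 1.406 in)

Q = 132687361/94361575 in ≈ 1.406 in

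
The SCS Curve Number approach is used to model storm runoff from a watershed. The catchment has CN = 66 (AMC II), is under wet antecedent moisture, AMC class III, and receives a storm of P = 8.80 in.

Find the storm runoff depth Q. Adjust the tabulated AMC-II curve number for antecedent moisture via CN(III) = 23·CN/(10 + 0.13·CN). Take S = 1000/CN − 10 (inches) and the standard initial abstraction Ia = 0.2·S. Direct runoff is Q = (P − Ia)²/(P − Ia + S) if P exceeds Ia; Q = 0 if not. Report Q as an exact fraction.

Adjust CN=66 to AMC III: 23·66/(10 + 0.13·66) → 1518 ÷ (929/50) = 75900/929 ≈ 81.701
S = 1000/(75900/929) − 10 = 1700/759 in ≈ 2.240 in
Ia = 0.2S: 0.2·2.240 = 0.448 in (exactly 340/759)
Excess rainfall: 8.800 − 0.448 = 8.352 in; P > Ia so Q > 0
Runoff Q = (P−Ia)²/(P−Ia+S) = (8.352)²/(8.352+2.240) = 251159104/38135955 ≈ 6.586 in

Q = 251159104/38135955 in ≈ 6.586 in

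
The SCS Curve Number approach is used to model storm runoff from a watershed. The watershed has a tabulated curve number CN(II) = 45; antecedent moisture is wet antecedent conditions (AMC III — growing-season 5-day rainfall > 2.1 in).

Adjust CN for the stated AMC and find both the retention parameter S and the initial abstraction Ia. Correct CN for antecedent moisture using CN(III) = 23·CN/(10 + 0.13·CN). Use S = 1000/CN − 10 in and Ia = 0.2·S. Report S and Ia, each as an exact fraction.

S = 1100/207 in ≈ 5.314 in; Ia = 220/207 in ≈ 1.063 in

Wet (AMC III): CN(III) = 23·45/(10 + 0.13·45) = 1035/(317/20) = 20700/317 ≈ 65.300
Retention S: 1000/CN − 10 with CN=65.300 → S = 1100/207 ≈ 5.314 in
Initial abstraction Ia = S/5 = (1100/207)/5 = 220/207 ≈ 1.063 in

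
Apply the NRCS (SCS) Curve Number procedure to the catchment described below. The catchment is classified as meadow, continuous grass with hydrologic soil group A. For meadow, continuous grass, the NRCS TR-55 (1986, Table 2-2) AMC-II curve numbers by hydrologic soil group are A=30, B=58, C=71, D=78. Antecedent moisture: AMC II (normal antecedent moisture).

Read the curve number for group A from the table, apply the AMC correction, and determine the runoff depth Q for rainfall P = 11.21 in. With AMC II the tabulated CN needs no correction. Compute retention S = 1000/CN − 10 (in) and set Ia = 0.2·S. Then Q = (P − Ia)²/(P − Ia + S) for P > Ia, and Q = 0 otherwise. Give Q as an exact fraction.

Q = 3853369/2688900 in ≈ 1.433 in

NRCS table: meadow, continuous grass, soil group A → CN(II) = 30
CN(II) = 30; AMC II needs no correction.
Max retention: S = 1000/30 − 10 = 70/3 in (≈ 23.333 in)
Ia = 0.2S: 0.2·23.333 = 4.667 in (exactly 14/3)
Excess rainfall: 11.210 − 4.667 = 6.543 in; P > Ia so Q > 0
Q = (1963/300)²/((1963/300) + 70/3) = (3853369/90000)/(8963/300) = 3853369/2688900 in ≈ 1.433 in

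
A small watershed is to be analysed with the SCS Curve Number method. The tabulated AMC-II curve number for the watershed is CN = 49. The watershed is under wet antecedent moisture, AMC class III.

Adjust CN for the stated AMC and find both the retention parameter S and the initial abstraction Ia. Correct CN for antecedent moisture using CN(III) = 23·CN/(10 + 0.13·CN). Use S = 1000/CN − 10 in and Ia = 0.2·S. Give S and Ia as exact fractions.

CN(III) from CN(II)=49: (23·49)/(10 + 0.13·49) = 112700/1637 ≈ 68.845
Max retention: S = 1000/(112700/1637) − 10 = 5100/1127 in (≈ 4.525 in)
Ia = 0.2·(5100/1127) = 1020/1127 in ≈ 0.905 in

S = 5100/1127 in ≈ 4.525 in; Ia = 1020/1127 in ≈ 0.905 in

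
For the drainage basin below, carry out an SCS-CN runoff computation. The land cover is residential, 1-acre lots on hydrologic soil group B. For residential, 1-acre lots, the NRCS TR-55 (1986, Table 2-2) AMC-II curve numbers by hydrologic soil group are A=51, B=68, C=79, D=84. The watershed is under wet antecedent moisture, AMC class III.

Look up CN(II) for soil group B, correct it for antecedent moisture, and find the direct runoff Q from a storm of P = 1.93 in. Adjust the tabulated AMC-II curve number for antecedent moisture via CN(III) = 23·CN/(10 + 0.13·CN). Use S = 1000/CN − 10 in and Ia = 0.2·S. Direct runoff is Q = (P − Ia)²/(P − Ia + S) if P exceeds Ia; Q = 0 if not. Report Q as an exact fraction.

Q = 3535848369/5453003300 in ≈ 0.648 in

NRCS table: residential, 1-acre lots, soil group B → CN(II) = 68
CN(III) from CN(II)=68: (23·68)/(10 + 0.13·68) = 39100/471 ≈ 83.015
S = 1000/(39100/471) − 10 = 800/391 in ≈ 2.046 in
Ia = 0.2S: 0.2·2.046 = 0.409 in (exactly 160/391)
P − Ia = 1.930 − 0.409 = 59463/39100 ≈ 1.521 in (> 0, runoff occurs)
Q: (59463/39100)² ÷ (139463/39100) = 3535848369/5453003300 in (≈ 0.648 in)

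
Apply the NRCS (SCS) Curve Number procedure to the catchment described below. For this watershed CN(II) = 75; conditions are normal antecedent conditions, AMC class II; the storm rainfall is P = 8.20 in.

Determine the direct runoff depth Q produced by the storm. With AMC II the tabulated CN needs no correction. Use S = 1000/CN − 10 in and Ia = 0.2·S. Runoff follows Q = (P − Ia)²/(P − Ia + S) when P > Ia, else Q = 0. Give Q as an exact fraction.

Q = 12769/2445 in ≈ 5.222 in

CN(II) = 75; AMC II needs no correction.
Max retention: S = 1000/75 − 10 = 10/3 in (≈ 3.333 in)
Initial abstraction Ia = S/5 = (10/3)/5 = 2/3 ≈ 0.667 in
Excess rainfall: 8.200 − 0.667 = 7.533 in; P > Ia so Q > 0
Q: (113/15)² ÷ (163/15) = 12769/2445 in (≈ 5.222 in)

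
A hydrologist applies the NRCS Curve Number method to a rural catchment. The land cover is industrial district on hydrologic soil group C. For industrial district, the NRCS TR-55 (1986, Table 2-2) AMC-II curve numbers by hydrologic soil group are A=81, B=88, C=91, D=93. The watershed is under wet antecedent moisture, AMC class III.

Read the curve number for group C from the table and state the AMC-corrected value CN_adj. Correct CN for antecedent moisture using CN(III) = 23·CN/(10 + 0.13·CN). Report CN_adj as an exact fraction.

CN_adj = 209300/2183 ≈ 95.877

NRCS table: industrial district, soil group C → CN(II) = 91
Adjust CN=91 to AMC III: 23·91/(10 + 0.13·91) → 2093 ÷ (2183/100) = 209300/2183 ≈ 95.877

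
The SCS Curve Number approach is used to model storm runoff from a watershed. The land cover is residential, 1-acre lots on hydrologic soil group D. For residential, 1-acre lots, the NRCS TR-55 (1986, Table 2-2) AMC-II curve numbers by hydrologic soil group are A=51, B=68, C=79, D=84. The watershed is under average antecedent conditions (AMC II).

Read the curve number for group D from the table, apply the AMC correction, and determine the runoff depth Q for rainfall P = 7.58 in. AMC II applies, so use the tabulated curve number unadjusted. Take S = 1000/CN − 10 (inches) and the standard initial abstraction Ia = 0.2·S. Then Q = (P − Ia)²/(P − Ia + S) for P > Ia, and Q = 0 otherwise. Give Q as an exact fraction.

NRCS table: residential, 1-acre lots, soil group D → CN(II) = 84
Average conditions: CN = 84 (no AMC adjustment).
Retention S: 1000/CN − 10 with CN=84.000 → S = 40/21 ≈ 1.905 in
Ia = 0.2·(40/21) = 8/21 in ≈ 0.381 in
Since P=7.580 > Ia=0.381: effective rainfall P−Ia = 7559/1050 in
Q: (7559/1050)² ÷ (9559/1050) = 57138481/10036950 in (≈ 5.693 in)

Q = 57138481/10036950 in ≈ 5.693 in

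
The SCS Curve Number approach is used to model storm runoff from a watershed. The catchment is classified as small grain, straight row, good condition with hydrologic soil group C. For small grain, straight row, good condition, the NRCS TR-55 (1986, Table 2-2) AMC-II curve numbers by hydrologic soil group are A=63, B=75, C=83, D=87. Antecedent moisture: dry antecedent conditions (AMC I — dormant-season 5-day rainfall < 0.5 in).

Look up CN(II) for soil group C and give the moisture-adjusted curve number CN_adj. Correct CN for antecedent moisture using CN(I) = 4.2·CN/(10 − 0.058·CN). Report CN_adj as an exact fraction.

CN_adj = 174300/2593 ≈ 67.219

NRCS table: small grain, straight row, good condition, soil group C → CN(II) = 83
Adjust CN=83 to AMC I: 4.2·83/(10 − 0.058·83) → (1743/5) ÷ (2593/500) = 174300/2593 ≈ 67.219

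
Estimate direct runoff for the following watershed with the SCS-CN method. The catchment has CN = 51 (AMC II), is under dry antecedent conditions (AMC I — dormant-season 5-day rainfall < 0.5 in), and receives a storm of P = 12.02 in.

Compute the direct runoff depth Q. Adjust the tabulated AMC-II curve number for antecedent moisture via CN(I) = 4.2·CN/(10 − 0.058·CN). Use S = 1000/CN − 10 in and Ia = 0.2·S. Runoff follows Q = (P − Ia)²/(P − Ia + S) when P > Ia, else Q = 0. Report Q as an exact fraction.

Adjust CN=51 to AMC I: 4.2·51/(10 − 0.058·51) → (1071/5) ÷ (3521/500) = 15300/503 ≈ 30.417
Max retention: S = 1000/(15300/503) − 10 = 3500/153 in (≈ 22.876 in)
Initial abstraction Ia = S/5 = (3500/153)/5 = 700/153 ≈ 4.575 in
Since P=12.020 > Ia=4.575: effective rainfall P−Ia = 56953/7650 in
Q = (56953/7650)²/((56953/7650) + 3500/153) = (3243644209/58522500)/(231953/7650) = 3243644209/1774440450 in ≈ 1.828 in

Q = 3243644209/1774440450 in ≈ 1.828 in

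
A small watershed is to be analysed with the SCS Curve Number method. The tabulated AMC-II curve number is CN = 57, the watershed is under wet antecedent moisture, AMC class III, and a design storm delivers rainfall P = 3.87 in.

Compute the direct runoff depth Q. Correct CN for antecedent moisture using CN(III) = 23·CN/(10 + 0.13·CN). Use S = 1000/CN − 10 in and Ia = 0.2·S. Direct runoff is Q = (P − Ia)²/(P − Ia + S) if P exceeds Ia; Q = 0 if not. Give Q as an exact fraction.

CN(III) from CN(II)=57: (23·57)/(10 + 0.13·57) = 131100/1741 ≈ 75.302
Max retention: S = 1000/(131100/1741) − 10 = 4300/1311 in (≈ 3.280 in)
Initial abstraction Ia = S/5 = (4300/1311)/5 = 860/1311 ≈ 0.656 in
Excess rainfall: 3.870 − 0.656 = 3.214 in; P > Ia so Q > 0
Q: (421357/131100)² ÷ (851357/131100) = 4128877243/2595648900 in (≈ 1.591 in)

Q = 4128877243/2595648900 in ≈ 1.591 in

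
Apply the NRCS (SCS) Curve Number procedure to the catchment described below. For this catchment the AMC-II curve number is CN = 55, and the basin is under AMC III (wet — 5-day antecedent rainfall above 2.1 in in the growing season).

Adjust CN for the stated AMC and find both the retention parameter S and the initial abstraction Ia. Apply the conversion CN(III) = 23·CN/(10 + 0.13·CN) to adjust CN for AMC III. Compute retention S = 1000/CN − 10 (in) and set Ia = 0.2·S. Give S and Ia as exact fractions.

S = 900/253 in ≈ 3.557 in; Ia = 180/253 in ≈ 0.711 in

Adjust CN=55 to AMC III: 23·55/(10 + 0.13·55) → 1265 ÷ (343/20) = 25300/343 ≈ 73.761
S = 1000/(25300/343) − 10 = 900/253 in ≈ 3.557 in
Ia = 0.2S: 0.2·3.557 = 0.711 in (exactly 180/253)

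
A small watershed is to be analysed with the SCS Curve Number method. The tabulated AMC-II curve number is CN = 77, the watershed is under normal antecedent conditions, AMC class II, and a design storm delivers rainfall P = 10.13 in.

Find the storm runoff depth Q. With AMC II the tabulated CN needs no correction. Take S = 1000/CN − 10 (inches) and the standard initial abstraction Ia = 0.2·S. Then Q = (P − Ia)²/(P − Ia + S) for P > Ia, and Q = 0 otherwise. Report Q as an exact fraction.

CN(II) = 77; AMC II needs no correction.
Max retention: S = 1000/77 − 10 = 230/77 in (≈ 2.987 in)
Ia = 0.2·(230/77) = 46/77 in ≈ 0.597 in
Since P=10.130 > Ia=0.597: effective rainfall P−Ia = 73401/7700 in
Q = (73401/7700)²/((73401/7700) + 230/77) = (5387706801/59290000)/(96401/7700) = 5387706801/742287700 in ≈ 7.258 in

Q = 5387706801/742287700 in ≈ 7.258 in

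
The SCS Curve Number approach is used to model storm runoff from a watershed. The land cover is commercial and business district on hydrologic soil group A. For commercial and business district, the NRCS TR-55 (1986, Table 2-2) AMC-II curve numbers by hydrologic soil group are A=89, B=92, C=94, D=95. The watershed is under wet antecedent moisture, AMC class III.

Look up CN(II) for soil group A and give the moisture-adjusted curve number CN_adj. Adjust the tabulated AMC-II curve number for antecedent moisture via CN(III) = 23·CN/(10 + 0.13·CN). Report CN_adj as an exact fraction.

CN_adj = 204700/2157 ≈ 94.900

NRCS table: commercial and business district, soil group A → CN(II) = 89
Adjust CN=89 to AMC III: 23·89/(10 + 0.13·89) → 2047 ÷ (2157/100) = 204700/2157 ≈ 94.900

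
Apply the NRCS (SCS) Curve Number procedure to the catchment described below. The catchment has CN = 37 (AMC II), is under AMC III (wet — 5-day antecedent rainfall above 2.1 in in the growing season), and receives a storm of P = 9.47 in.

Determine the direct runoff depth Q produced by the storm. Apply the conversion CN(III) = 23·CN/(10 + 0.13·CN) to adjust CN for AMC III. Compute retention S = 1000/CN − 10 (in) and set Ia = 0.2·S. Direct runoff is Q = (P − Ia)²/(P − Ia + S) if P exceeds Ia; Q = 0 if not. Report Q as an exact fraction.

Q = 462259930609/111472234700 in ≈ 4.147 in

Adjust CN=37 to AMC III: 23·37/(10 + 0.13·37) → 851 ÷ (1481/100) = 85100/1481 ≈ 57.461
S = 1000/(85100/1481) − 10 = 6300/851 in ≈ 7.403 in
Ia = 0.2S: 0.2·7.403 = 1.481 in (exactly 1260/851)
P − Ia = 9.470 − 1.481 = 679897/85100 ≈ 7.989 in (> 0, runoff occurs)
Q: (679897/85100)² ÷ (1309897/85100) = 462259930609/111472234700 in (≈ 4.147 in)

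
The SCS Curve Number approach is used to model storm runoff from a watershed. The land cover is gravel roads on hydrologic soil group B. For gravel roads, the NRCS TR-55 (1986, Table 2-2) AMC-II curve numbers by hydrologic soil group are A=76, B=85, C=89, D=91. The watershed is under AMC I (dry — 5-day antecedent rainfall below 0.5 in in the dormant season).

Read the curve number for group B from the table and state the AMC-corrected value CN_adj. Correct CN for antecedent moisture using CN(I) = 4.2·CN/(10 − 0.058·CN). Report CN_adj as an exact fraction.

CN_adj = 11900/169 ≈ 70.414

NRCS table: gravel roads, soil group B → CN(II) = 85
Dry (AMC I): CN(I) = 4.2·85/(10 − 0.058·85) = 357/(507/100) = 11900/169 ≈ 70.414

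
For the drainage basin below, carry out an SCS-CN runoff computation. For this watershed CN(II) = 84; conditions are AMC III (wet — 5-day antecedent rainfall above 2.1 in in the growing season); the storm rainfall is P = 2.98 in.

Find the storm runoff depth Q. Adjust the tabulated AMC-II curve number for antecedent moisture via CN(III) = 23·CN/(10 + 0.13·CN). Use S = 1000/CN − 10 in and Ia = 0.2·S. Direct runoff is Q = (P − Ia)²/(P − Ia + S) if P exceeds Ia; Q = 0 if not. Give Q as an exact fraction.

Wet (AMC III): CN(III) = 23·84/(10 + 0.13·84) = 1932/(523/25) = 48300/523 ≈ 92.352
Retention S: 1000/CN − 10 with CN=92.352 → S = 400/483 ≈ 0.828 in
Ia = 0.2·(400/483) = 80/483 in ≈ 0.166 in
P − Ia = 2.980 − 0.166 = 67967/24150 ≈ 2.814 in (> 0, runoff occurs)
Q: (67967/24150)² ÷ (87967/24150) = 4619513089/2124403050 in (≈ 2.174 in)

Q = 4619513089/2124403050 in ≈ 2.174 in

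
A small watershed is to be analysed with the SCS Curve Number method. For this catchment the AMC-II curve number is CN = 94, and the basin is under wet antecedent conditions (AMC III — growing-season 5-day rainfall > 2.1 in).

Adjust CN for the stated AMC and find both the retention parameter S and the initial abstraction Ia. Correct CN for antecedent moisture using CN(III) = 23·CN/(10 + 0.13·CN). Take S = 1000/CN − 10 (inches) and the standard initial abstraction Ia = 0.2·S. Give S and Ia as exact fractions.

Wet (AMC III): CN(III) = 23·94/(10 + 0.13·94) = 2162/(1111/50) = 108100/1111 ≈ 97.300
S = 1000/(108100/1111) − 10 = 300/1081 in ≈ 0.278 in
Initial abstraction Ia = S/5 = (300/1081)/5 = 60/1081 ≈ 0.056 in

S = 300/1081 in ≈ 0.278 in; Ia = 60/1081 in ≈ 0.056 in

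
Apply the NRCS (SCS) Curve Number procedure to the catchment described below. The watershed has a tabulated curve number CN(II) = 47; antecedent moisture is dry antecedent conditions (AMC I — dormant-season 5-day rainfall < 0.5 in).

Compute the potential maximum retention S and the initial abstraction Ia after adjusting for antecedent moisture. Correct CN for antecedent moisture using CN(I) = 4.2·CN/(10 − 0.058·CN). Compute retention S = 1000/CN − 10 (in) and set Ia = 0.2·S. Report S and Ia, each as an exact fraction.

Adjust CN=47 to AMC I: 4.2·47/(10 − 0.058·47) → (987/5) ÷ (3637/500) = 98700/3637 ≈ 27.138
S = 1000/(98700/3637) − 10 = 26500/987 in ≈ 26.849 in
Ia = 0.2S: 0.2·26.849 = 5.370 in (exactly 5300/987)

S = 26500/987 in ≈ 26.849 in; Ia = 5300/987 in ≈ 5.370 in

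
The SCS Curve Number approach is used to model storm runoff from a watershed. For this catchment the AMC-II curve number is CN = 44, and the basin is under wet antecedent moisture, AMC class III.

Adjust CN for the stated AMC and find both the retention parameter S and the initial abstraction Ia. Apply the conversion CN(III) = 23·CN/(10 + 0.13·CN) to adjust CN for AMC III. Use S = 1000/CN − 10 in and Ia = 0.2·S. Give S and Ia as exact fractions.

S = 1400/253 in ≈ 5.534 in; Ia = 280/253 in ≈ 1.107 in

Adjust CN=44 to AMC III: 23·44/(10 + 0.13·44) → 1012 ÷ (393/25) = 25300/393 ≈ 64.377
Max retention: S = 1000/(25300/393) − 10 = 1400/253 in (≈ 5.534 in)
Ia = 0.2S: 0.2·5.534 = 1.107 in (exactly 280/253)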